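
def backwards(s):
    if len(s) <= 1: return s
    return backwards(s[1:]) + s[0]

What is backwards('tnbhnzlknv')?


backwards('tnbhnzlknv') = backwards('nbhnzlknv') + 't'
backwards('nbhnzlknv') = backwards('bhnzlknv') + 'n'
backwards('bhnzlknv') = backwards('hnzlknv') + 'b'
backwards('hnzlknv') = backwards('nzlknv') + 'h'
backwards('nzlknv') = backwards('zlknv') + 'n'
backwards('zlknv') = backwards('lknv') + 'z'
backwards('lknv') = backwards('knv') + 'l'
backwards('knv') = backwards('nv') + 'k'
backwards('nv') = backwards('v') + 'n'
backwards('v') = 'v'  (base case)
Concatenating: 'v' + 'n' + 'k' + 'l' + 'z' + 'n' + 'h' + 'b' + 'n' + 't' = 'vnklznhbnt'

vnklznhbnt


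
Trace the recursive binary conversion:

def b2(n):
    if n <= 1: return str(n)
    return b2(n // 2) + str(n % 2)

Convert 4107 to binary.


b2(4107) = b2(2053) + '1'
b2(2053) = b2(1026) + '1'
b2(1026) = b2(513) + '0'
b2(513) = b2(256) + '1'
b2(256) = b2(128) + '0'
b2(128) = b2(64) + '0'
b2(64) = b2(32) + '0'
b2(32) = b2(16) + '0'
b2(16) = b2(8) + '0'
b2(8) = b2(4) + '0'
b2(4) = b2(2) + '0'
b2(2) = b2(1) + '0'
b2(1) = '1'  (base case)
Concatenating: '1' + '0' + '0' + '0' + '0' + '0' + '0' + '0' + '0' + '1' + '0' + '1' + '1' = '1000000001011'

1000000001011


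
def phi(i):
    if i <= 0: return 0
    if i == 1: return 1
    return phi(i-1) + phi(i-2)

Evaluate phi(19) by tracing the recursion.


Computing phi(19) bottom-up:
phi(0) = 0
phi(1) = 1
phi(2) = phi(1) + phi(0) = 1 + 0 = 1
phi(3) = phi(2) + phi(1) = 1 + 1 = 2
phi(4) = phi(3) + phi(2) = 2 + 1 = 3
phi(5) = phi(4) + phi(3) = 3 + 2 = 5
phi(6) = phi(5) + phi(4) = 5 + 3 = 8
phi(7) = phi(6) + phi(5) = 8 + 5 = 13
phi(8) = phi(7) + phi(6) = 13 + 8 = 21
phi(9) = phi(8) + phi(7) = 21 + 13 = 34
phi(10) = phi(9) + phi(8) = 34 + 21 = 55
phi(11) = phi(10) + phi(9) = 55 + 34 = 89
phi(12) = phi(11) + phi(10) = 89 + 55 = 144
phi(13) = phi(12) + phi(11) = 144 + 89 = 233
phi(14) = phi(13) + phi(12) = 233 + 144 = 377
phi(15) = phi(14) + phi(13) = 377 + 233 = 610
phi(16) = phi(15) + phi(14) = 610 + 377 = 987
phi(17) = phi(16) + phi(15) = 987 + 610 = 1597
phi(18) = phi(17) + phi(16) = 1597 + 987 = 2584
phi(19) = phi(18) + phi(17) = 2584 + 1597 = 4181

4181


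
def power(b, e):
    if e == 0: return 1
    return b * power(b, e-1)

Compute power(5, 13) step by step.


power(5, 13)
= 5 * power(5, 12)
= 5 * 5 * power(5, 11)
= 5 * 5 * 5 * power(5, 10)
= 5 * 5 * 5 * 5 * power(5, 9)
= 5 * 5 * 5 * 5 * 5 * power(5, 8)
= 5 * 5 * 5 * 5 * 5 * 5 * power(5, 7)
= 5 * 5 * 5 * 5 * 5 * 5 * 5 * power(5, 6)
= 5 * 5 * 5 * 5 * 5 * 5 * 5 * 5 * power(5, 5)
= 5 * 5 * 5 * 5 * 5 * 5 * 5 * 5 * 5 * power(5, 4)
= 5 * 5 * 5 * 5 * 5 * 5 * 5 * 5 * 5 * 5 * power(5, 3)
= 5 * 5 * 5 * 5 * 5 * 5 * 5 * 5 * 5 * 5 * 5 * power(5, 2)
= 5 * 5 * 5 * 5 * 5 * 5 * 5 * 5 * 5 * 5 * 5 * 5 * power(5, 1)
= 5 * 5 * 5 * 5 * 5 * 5 * 5 * 5 * 5 * 5 * 5 * 5 * 5 * power(5, 0)
= 5 * 5 * 5 * 5 * 5 * 5 * 5 * 5 * 5 * 5 * 5 * 5 * 5 * 1
= 1220703125

1220703125


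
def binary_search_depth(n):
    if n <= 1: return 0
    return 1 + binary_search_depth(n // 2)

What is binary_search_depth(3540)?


3540 / 2 = 1770
1770 / 2 = 885
885 / 2 = 442
442 / 2 = 221
221 / 2 = 110
110 / 2 = 55
55 / 2 = 27
27 / 2 = 13
13 / 2 = 6
6 / 2 = 3
3 / 2 = 1
Reached 1 after 11 halvings

11


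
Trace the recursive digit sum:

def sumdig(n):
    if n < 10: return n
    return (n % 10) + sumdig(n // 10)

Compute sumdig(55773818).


sumdig(55773818) = 8 + sumdig(5577381)
sumdig(5577381) = 1 + sumdig(557738)
sumdig(557738) = 8 + sumdig(55773)
sumdig(55773) = 3 + sumdig(5577)
sumdig(5577) = 7 + sumdig(557)
sumdig(557) = 7 + sumdig(55)
sumdig(55) = 5 + sumdig(5)
sumdig(5) = 5  (base case)
Total: 8 + 1 + 8 + 3 + 7 + 7 + 5 + 5 = 44

44


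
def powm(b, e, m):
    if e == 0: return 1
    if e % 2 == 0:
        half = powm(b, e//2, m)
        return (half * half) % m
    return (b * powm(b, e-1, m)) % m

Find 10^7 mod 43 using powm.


powm(10, 7, 43): e is odd, compute powm(10, 6, 43)
  powm(10, 6, 43): e is even, compute powm(10, 3, 43)
    powm(10, 3, 43): e is odd, compute powm(10, 2, 43)
      powm(10, 2, 43): e is even, compute powm(10, 1, 43)
        powm(10, 1, 43): e is odd, compute powm(10, 0, 43)
          powm(10, 0, 43) = 1
        (10 * 1) % 43 = 10
      half=10, (10*10) % 43 = 14
    (10 * 14) % 43 = 11
  half=11, (11*11) % 43 = 35
(10 * 35) % 43 = 6

6


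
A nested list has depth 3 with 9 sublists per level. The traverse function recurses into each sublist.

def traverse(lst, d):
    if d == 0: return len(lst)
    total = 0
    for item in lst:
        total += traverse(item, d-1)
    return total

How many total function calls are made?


At depth 0 (root): 1 call
At depth 1: each of 1 parents calls traverse on 9 children = 9 calls
At depth 2: each of 9 parents calls traverse on 9 children = 81 calls
At depth 3: each of 81 parents calls traverse on 9 children = 729 calls
Total: 1 + 9 + 81 + 729 = 820

820


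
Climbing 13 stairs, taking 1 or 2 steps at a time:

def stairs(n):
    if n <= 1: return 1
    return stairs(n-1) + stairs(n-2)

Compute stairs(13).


Building up from base cases:
stairs(0) = 1
stairs(1) = 1
stairs(2) = stairs(1) + stairs(0) = 1 + 1 = 2
stairs(3) = stairs(2) + stairs(1) = 2 + 1 = 3
stairs(4) = stairs(3) + stairs(2) = 3 + 2 = 5
stairs(5) = stairs(4) + stairs(3) = 5 + 3 = 8
stairs(6) = stairs(5) + stairs(4) = 8 + 5 = 13
stairs(7) = stairs(6) + stairs(5) = 13 + 8 = 21
stairs(8) = stairs(7) + stairs(6) = 21 + 13 = 34
stairs(9) = stairs(8) + stairs(7) = 34 + 21 = 55
stairs(10) = stairs(9) + stairs(8) = 55 + 34 = 89
stairs(11) = stairs(10) + stairs(9) = 89 + 55 = 144
stairs(12) = stairs(11) + stairs(10) = 144 + 89 = 233
stairs(13) = stairs(12) + stairs(11) = 233 + 144 = 377

377


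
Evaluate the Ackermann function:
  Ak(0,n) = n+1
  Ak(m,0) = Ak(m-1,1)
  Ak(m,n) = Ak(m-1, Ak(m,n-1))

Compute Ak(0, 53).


Ak(0, 53) = 54
Result: Ak(0, 53) = 54

54


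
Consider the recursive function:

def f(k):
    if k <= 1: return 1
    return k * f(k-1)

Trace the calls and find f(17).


f(17)
= 17 * f(16)
= 17 * 16 * f(15)
= 17 * 16 * 15 * f(14)
= 17 * 16 * 15 * 14 * f(13)
= 17 * 16 * 15 * 14 * 13 * f(12)
= 17 * 16 * 15 * 14 * 13 * 12 * f(11)
= 17 * 16 * 15 * 14 * 13 * 12 * 11 * f(10)
= 17 * 16 * 15 * 14 * 13 * 12 * 11 * 10 * f(9)
= 17 * 16 * 15 * 14 * 13 * 12 * 11 * 10 * 9 * f(8)
= 17 * 16 * 15 * 14 * 13 * 12 * 11 * 10 * 9 * 8 * f(7)
= 17 * 16 * 15 * 14 * 13 * 12 * 11 * 10 * 9 * 8 * 7 * f(6)
= 17 * 16 * 15 * 14 * 13 * 12 * 11 * 10 * 9 * 8 * 7 * 6 * f(5)
= 17 * 16 * 15 * 14 * 13 * 12 * 11 * 10 * 9 * 8 * 7 * 6 * 5 * f(4)
= 17 * 16 * 15 * 14 * 13 * 12 * 11 * 10 * 9 * 8 * 7 * 6 * 5 * 4 * f(3)
= 17 * 16 * 15 * 14 * 13 * 12 * 11 * 10 * 9 * 8 * 7 * 6 * 5 * 4 * 3 * f(2)
= 17 * 16 * 15 * 14 * 13 * 12 * 11 * 10 * 9 * 8 * 7 * 6 * 5 * 4 * 3 * 2 * f(1)
= 17 * 16 * 15 * 14 * 13 * 12 * 11 * 10 * 9 * 8 * 7 * 6 * 5 * 4 * 3 * 2 * 1
= 355687428096000

355687428096000


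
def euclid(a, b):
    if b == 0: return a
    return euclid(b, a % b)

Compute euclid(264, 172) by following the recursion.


euclid(264, 172) = euclid(172, 92)
euclid(172, 92) = euclid(92, 80)
euclid(92, 80) = euclid(80, 12)
euclid(80, 12) = euclid(12, 8)
euclid(12, 8) = euclid(8, 4)
euclid(8, 4) = euclid(4, 0)
euclid(4, 0) = 4  (base case)

4


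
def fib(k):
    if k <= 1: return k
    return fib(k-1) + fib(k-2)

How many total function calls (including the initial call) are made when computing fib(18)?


Let C(n) = total calls for fib(n)
C(0) = 1, C(1) = 1
C(2) = 1 + C(1) + C(0) = 1 + 1 + 1 = 3
C(3) = 1 + C(2) + C(1) = 1 + 3 + 1 = 5
C(4) = 1 + C(3) + C(2) = 1 + 5 + 3 = 9
C(5) = 1 + C(4) + C(3) = 1 + 9 + 5 = 15
C(6) = 1 + C(5) + C(4) = 1 + 15 + 9 = 25
C(7) = 1 + C(6) + C(5) = 1 + 25 + 15 = 41
C(8) = 1 + C(7) + C(6) = 1 + 41 + 25 = 67
C(9) = 1 + C(8) + C(7) = 1 + 67 + 41 = 109
C(10) = 1 + C(9) + C(8) = 1 + 109 + 67 = 177
C(11) = 1 + C(10) + C(9) = 1 + 177 + 109 = 287
C(12) = 1 + C(11) + C(10) = 1 + 287 + 177 = 465
C(13) = 1 + C(12) + C(11) = 1 + 465 + 287 = 753
C(14) = 1 + C(13) + C(12) = 1 + 753 + 465 = 1219
C(15) = 1 + C(14) + C(13) = 1 + 1219 + 753 = 1973
C(16) = 1 + C(15) + C(14) = 1 + 1973 + 1219 = 3193
C(17) = 1 + C(16) + C(15) = 1 + 3193 + 1973 = 5167
C(18) = 1 + C(17) + C(16) = 1 + 5167 + 3193 = 8361

8361


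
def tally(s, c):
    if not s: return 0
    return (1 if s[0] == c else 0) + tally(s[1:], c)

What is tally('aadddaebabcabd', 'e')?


s[0]='a' != 'e' -> 0
s[0]='a' != 'e' -> 0
s[0]='d' != 'e' -> 0
s[0]='d' != 'e' -> 0
s[0]='d' != 'e' -> 0
s[0]='a' != 'e' -> 0
s[0]='e' == 'e' -> 1
s[0]='b' != 'e' -> 0
s[0]='a' != 'e' -> 0
s[0]='b' != 'e' -> 0
s[0]='c' != 'e' -> 0
s[0]='a' != 'e' -> 0
s[0]='b' != 'e' -> 0
s[0]='d' != 'e' -> 0
Sum: 0 + 0 + 0 + 0 + 0 + 0 + 1 + 0 + 0 + 0 + 0 + 0 + 0 + 0 = 1

1


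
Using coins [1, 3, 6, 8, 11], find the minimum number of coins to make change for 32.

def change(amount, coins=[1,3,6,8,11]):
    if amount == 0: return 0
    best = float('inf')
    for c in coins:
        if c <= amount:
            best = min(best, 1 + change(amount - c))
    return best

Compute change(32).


Building up with DP:
change(0) = 0
change(1) = min(1+change(0)=1+0=1) = 1
change(2) = min(1+change(1)=1+1=2) = 2
change(3) = min(1+change(2)=1+2=3, 1+change(0)=1+0=1) = 1
change(4) = min(1+change(3)=1+1=2, 1+change(1)=1+1=2) = 2
change(5) = min(1+change(4)=1+2=3, 1+change(2)=1+2=3) = 3
change(6) = min(1+change(5)=1+3=4, 1+change(3)=1+1=2, 1+change(0)=1+0=1) = 1
change(7) = min(1+change(6)=1+1=2, 1+change(4)=1+2=3, 1+change(1)=1+1=2) = 2
change(8) = min(1+change(7)=1+2=3, 1+change(5)=1+3=4, 1+change(2)=1+2=3, 1+change(0)=1+0=1) = 1
change(9) = min(1+change(8)=1+1=2, 1+change(6)=1+1=2, 1+change(3)=1+1=2, 1+change(1)=1+1=2) = 2
change(10) = min(1+change(9)=1+2=3, 1+change(7)=1+2=3, 1+change(4)=1+2=3, 1+change(2)=1+2=3) = 3
change(11) = min(1+change(10)=1+3=4, 1+change(8)=1+1=2, 1+change(5)=1+3=4, 1+change(3)=1+1=2, 1+change(0)=1+0=1) = 1
change(12) = min(1+change(11)=1+1=2, 1+change(9)=1+2=3, 1+change(6)=1+1=2, 1+change(4)=1+2=3, 1+change(1)=1+1=2) = 2
change(13) = min(1+change(12)=1+2=3, 1+change(10)=1+3=4, 1+change(7)=1+2=3, 1+change(5)=1+3=4, 1+change(2)=1+2=3) = 3
change(14) = min(1+change(13)=1+3=4, 1+change(11)=1+1=2, 1+change(8)=1+1=2, 1+change(6)=1+1=2, 1+change(3)=1+1=2) = 2
change(15) = min(1+change(14)=1+2=3, 1+change(12)=1+2=3, 1+change(9)=1+2=3, 1+change(7)=1+2=3, 1+change(4)=1+2=3) = 3
change(16) = min(1+change(15)=1+3=4, 1+change(13)=1+3=4, 1+change(10)=1+3=4, 1+change(8)=1+1=2, 1+change(5)=1+3=4) = 2
change(17) = min(1+change(16)=1+2=3, 1+change(14)=1+2=3, 1+change(11)=1+1=2, 1+change(9)=1+2=3, 1+change(6)=1+1=2) = 2
change(18) = min(1+change(17)=1+2=3, 1+change(15)=1+3=4, 1+change(12)=1+2=3, 1+change(10)=1+3=4, 1+change(7)=1+2=3) = 3
change(19) = min(1+change(18)=1+3=4, 1+change(16)=1+2=3, 1+change(13)=1+3=4, 1+change(11)=1+1=2, 1+change(8)=1+1=2) = 2
change(20) = min(1+change(19)=1+2=3, 1+change(17)=1+2=3, 1+change(14)=1+2=3, 1+change(12)=1+2=3, 1+change(9)=1+2=3) = 3
change(21) = min(1+change(20)=1+3=4, 1+change(18)=1+3=4, 1+change(15)=1+3=4, 1+change(13)=1+3=4, 1+change(10)=1+3=4) = 4
change(22) = min(1+change(21)=1+4=5, 1+change(19)=1+2=3, 1+change(16)=1+2=3, 1+change(14)=1+2=3, 1+change(11)=1+1=2) = 2
change(23) = min(1+change(22)=1+2=3, 1+change(20)=1+3=4, 1+change(17)=1+2=3, 1+change(15)=1+3=4, 1+change(12)=1+2=3) = 3
change(24) = min(1+change(23)=1+3=4, 1+change(21)=1+4=5, 1+change(18)=1+3=4, 1+change(16)=1+2=3, 1+change(13)=1+3=4) = 3
change(25) = min(1+change(24)=1+3=4, 1+change(22)=1+2=3, 1+change(19)=1+2=3, 1+change(17)=1+2=3, 1+change(14)=1+2=3) = 3
change(26) = min(1+change(25)=1+3=4, 1+change(23)=1+3=4, 1+change(20)=1+3=4, 1+change(18)=1+3=4, 1+change(15)=1+3=4) = 4
change(27) = min(1+change(26)=1+4=5, 1+change(24)=1+3=4, 1+change(21)=1+4=5, 1+change(19)=1+2=3, 1+change(16)=1+2=3) = 3
change(28) = min(1+change(27)=1+3=4, 1+change(25)=1+3=4, 1+change(22)=1+2=3, 1+change(20)=1+3=4, 1+change(17)=1+2=3) = 3
change(29) = min(1+change(28)=1+3=4, 1+change(26)=1+4=5, 1+change(23)=1+3=4, 1+change(21)=1+4=5, 1+change(18)=1+3=4) = 4
change(30) = min(1+change(29)=1+4=5, 1+change(27)=1+3=4, 1+change(24)=1+3=4, 1+change(22)=1+2=3, 1+change(19)=1+2=3) = 3
change(31) = min(1+change(30)=1+3=4, 1+change(28)=1+3=4, 1+change(25)=1+3=4, 1+change(23)=1+3=4, 1+change(20)=1+3=4) = 4
change(32) = min(1+change(31)=1+4=5, 1+change(29)=1+4=5, 1+change(26)=1+4=5, 1+change(24)=1+3=4, 1+change(21)=1+4=5) = 4

4


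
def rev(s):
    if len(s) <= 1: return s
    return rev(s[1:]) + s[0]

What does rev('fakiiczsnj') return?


rev('fakiiczsnj') = rev('akiiczsnj') + 'f'
rev('akiiczsnj') = rev('kiiczsnj') + 'a'
rev('kiiczsnj') = rev('iiczsnj') + 'k'
rev('iiczsnj') = rev('iczsnj') + 'i'
rev('iczsnj') = rev('czsnj') + 'i'
rev('czsnj') = rev('zsnj') + 'c'
rev('zsnj') = rev('snj') + 'z'
rev('snj') = rev('nj') + 's'
rev('nj') = rev('j') + 'n'
rev('j') = 'j'  (base case)
Concatenating: 'j' + 'n' + 's' + 'z' + 'c' + 'i' + 'i' + 'k' + 'a' + 'f' = 'jnszciikaf'

jnszciikaf


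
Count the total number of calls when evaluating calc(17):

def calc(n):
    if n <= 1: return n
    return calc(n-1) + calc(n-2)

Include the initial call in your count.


Let C(n) = total calls for calc(n)
C(0) = 1, C(1) = 1
C(2) = 1 + C(1) + C(0) = 1 + 1 + 1 = 3
C(3) = 1 + C(2) + C(1) = 1 + 3 + 1 = 5
C(4) = 1 + C(3) + C(2) = 1 + 5 + 3 = 9
C(5) = 1 + C(4) + C(3) = 1 + 9 + 5 = 15
C(6) = 1 + C(5) + C(4) = 1 + 15 + 9 = 25
C(7) = 1 + C(6) + C(5) = 1 + 25 + 15 = 41
C(8) = 1 + C(7) + C(6) = 1 + 41 + 25 = 67
C(9) = 1 + C(8) + C(7) = 1 + 67 + 41 = 109
C(10) = 1 + C(9) + C(8) = 1 + 109 + 67 = 177
C(11) = 1 + C(10) + C(9) = 1 + 177 + 109 = 287
C(12) = 1 + C(11) + C(10) = 1 + 287 + 177 = 465
C(13) = 1 + C(12) + C(11) = 1 + 465 + 287 = 753
C(14) = 1 + C(13) + C(12) = 1 + 753 + 465 = 1219
C(15) = 1 + C(14) + C(13) = 1 + 1219 + 753 = 1973
C(16) = 1 + C(15) + C(14) = 1 + 1973 + 1219 = 3193
C(17) = 1 + C(16) + C(15) = 1 + 3193 + 1973 = 5167

5167


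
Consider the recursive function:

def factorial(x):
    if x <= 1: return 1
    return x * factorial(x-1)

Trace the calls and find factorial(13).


factorial(13)
= 13 * factorial(12)
= 13 * 12 * factorial(11)
= 13 * 12 * 11 * factorial(10)
= 13 * 12 * 11 * 10 * factorial(9)
= 13 * 12 * 11 * 10 * 9 * factorial(8)
= 13 * 12 * 11 * 10 * 9 * 8 * factorial(7)
= 13 * 12 * 11 * 10 * 9 * 8 * 7 * factorial(6)
= 13 * 12 * 11 * 10 * 9 * 8 * 7 * 6 * factorial(5)
= 13 * 12 * 11 * 10 * 9 * 8 * 7 * 6 * 5 * factorial(4)
= 13 * 12 * 11 * 10 * 9 * 8 * 7 * 6 * 5 * 4 * factorial(3)
= 13 * 12 * 11 * 10 * 9 * 8 * 7 * 6 * 5 * 4 * 3 * factorial(2)
= 13 * 12 * 11 * 10 * 9 * 8 * 7 * 6 * 5 * 4 * 3 * 2 * factorial(1)
= 13 * 12 * 11 * 10 * 9 * 8 * 7 * 6 * 5 * 4 * 3 * 2 * 1
= 6227020800

6227020800


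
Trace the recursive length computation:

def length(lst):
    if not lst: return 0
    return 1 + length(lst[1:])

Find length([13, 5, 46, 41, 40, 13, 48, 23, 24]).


length([13, 5, 46, 41, 40, 13, 48, 23, 24]) = 1 + length([5, 46, 41, 40, 13, 48, 23, 24])
length([5, 46, 41, 40, 13, 48, 23, 24]) = 1 + length([46, 41, 40, 13, 48, 23, 24])
length([46, 41, 40, 13, 48, 23, 24]) = 1 + length([41, 40, 13, 48, 23, 24])
length([41, 40, 13, 48, 23, 24]) = 1 + length([40, 13, 48, 23, 24])
length([40, 13, 48, 23, 24]) = 1 + length([13, 48, 23, 24])
length([13, 48, 23, 24]) = 1 + length([48, 23, 24])
length([48, 23, 24]) = 1 + length([23, 24])
length([23, 24]) = 1 + length([24])
length([24]) = 1 + length([])
length([]) = 0  (base case)
Unwinding: 1 + 1 + 1 + 1 + 1 + 1 + 1 + 1 + 1 + 0 = 9

9


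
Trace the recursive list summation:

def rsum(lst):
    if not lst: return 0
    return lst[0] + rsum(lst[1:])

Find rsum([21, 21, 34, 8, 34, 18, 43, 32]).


rsum([21, 21, 34, 8, 34, 18, 43, 32]) = 21 + rsum([21, 34, 8, 34, 18, 43, 32])
rsum([21, 34, 8, 34, 18, 43, 32]) = 21 + rsum([34, 8, 34, 18, 43, 32])
rsum([34, 8, 34, 18, 43, 32]) = 34 + rsum([8, 34, 18, 43, 32])
rsum([8, 34, 18, 43, 32]) = 8 + rsum([34, 18, 43, 32])
rsum([34, 18, 43, 32]) = 34 + rsum([18, 43, 32])
rsum([18, 43, 32]) = 18 + rsum([43, 32])
rsum([43, 32]) = 43 + rsum([32])
rsum([32]) = 32 + rsum([])
rsum([]) = 0  (base case)
Total: 21 + 21 + 34 + 8 + 34 + 18 + 43 + 32 + 0 = 211

211


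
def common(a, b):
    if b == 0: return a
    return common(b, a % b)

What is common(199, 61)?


common(199, 61) = common(61, 16)
common(61, 16) = common(16, 13)
common(16, 13) = common(13, 3)
common(13, 3) = common(3, 1)
common(3, 1) = common(1, 0)
common(1, 0) = 1  (base case)

1


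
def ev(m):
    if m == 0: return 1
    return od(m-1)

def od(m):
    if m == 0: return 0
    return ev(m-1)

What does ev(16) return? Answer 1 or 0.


ev(16) = od(15)
od(15) = ev(14)
ev(14) = od(13)
od(13) = ev(12)
ev(12) = od(11)
od(11) = ev(10)
ev(10) = od(9)
od(9) = ev(8)
ev(8) = od(7)
od(7) = ev(6)
ev(6) = od(5)
od(5) = ev(4)
ev(4) = od(3)
od(3) = ev(2)
ev(2) = od(1)
od(1) = ev(0)
ev(0) = 1  (base case)
Result: 1

1


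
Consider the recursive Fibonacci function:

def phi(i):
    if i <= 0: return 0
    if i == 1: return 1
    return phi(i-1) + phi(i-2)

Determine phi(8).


Computing phi(8) bottom-up:
phi(0) = 0
phi(1) = 1
phi(2) = phi(1) + phi(0) = 1 + 0 = 1
phi(3) = phi(2) + phi(1) = 1 + 1 = 2
phi(4) = phi(3) + phi(2) = 2 + 1 = 3
phi(5) = phi(4) + phi(3) = 3 + 2 = 5
phi(6) = phi(5) + phi(4) = 5 + 3 = 8
phi(7) = phi(6) + phi(5) = 8 + 5 = 13
phi(8) = phi(7) + phi(6) = 13 + 8 = 21

21


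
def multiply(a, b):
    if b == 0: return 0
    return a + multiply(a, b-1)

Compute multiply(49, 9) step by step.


multiply(49, 9) = 49 + multiply(49, 8)
multiply(49, 8) = 49 + multiply(49, 7)
multiply(49, 7) = 49 + multiply(49, 6)
multiply(49, 6) = 49 + multiply(49, 5)
multiply(49, 5) = 49 + multiply(49, 4)
multiply(49, 4) = 49 + multiply(49, 3)
multiply(49, 3) = 49 + multiply(49, 2)
multiply(49, 2) = 49 + multiply(49, 1)
multiply(49, 1) = 49 + multiply(49, 0)
multiply(49, 0) = 0  (base case)
Total: 49 + 49 + 49 + 49 + 49 + 49 + 49 + 49 + 49 + 0 = 441

441


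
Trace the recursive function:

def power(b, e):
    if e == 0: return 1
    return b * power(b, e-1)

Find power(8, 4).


power(8, 4)
= 8 * power(8, 3)
= 8 * 8 * power(8, 2)
= 8 * 8 * 8 * power(8, 1)
= 8 * 8 * 8 * 8 * power(8, 0)
= 8 * 8 * 8 * 8 * 1
= 4096

4096


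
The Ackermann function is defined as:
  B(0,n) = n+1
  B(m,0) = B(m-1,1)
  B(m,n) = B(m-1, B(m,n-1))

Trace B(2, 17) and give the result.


B(2, 17) = B(1, B(2, 16))
  B(2, 16) = B(1, B(2, 15))
    B(2, 15) = B(1, B(2, 14))
      B(2, 14) = B(1, B(2, 13))
        B(2, 13) = B(1, B(2, 12))
          B(2, 12) = B(1, B(2, 11))
          B(2, 11) = B(1, B(2, 10))
          B(2, 10) = B(1, B(2, 9))
          B(2, 9) = B(1, B(2, 8))
          B(2, 8) = B(1, B(2, 7))
          B(2, 7) = B(1, B(2, 6))
          B(2, 6) = B(1, B(2, 5))
          B(2, 5) = B(1, B(2, 4))
          B(2, 4) = B(1, B(2, 3))
          B(2, 3) = B(1, B(2, 2))
          B(2, 2) = B(1, B(2, 1))
          B(2, 1) = B(1, B(2, 0))
          B(2, 0) = B(1, 1)
          B(1, 1) = B(0, B(1, 0))
          B(1, 0) = B(0, 1)
          B(0, 1) = 2
            = B(0, 2)
          B(0, 2) = 3
            = B(1, 3)
          B(1, 3) = B(0, B(1, 2))
... (trace truncated)
Result: B(2, 17) = 37

37


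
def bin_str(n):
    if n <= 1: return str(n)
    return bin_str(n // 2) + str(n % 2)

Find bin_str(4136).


bin_str(4136) = bin_str(2068) + '0'
bin_str(2068) = bin_str(1034) + '0'
bin_str(1034) = bin_str(517) + '0'
bin_str(517) = bin_str(258) + '1'
bin_str(258) = bin_str(129) + '0'
bin_str(129) = bin_str(64) + '1'
bin_str(64) = bin_str(32) + '0'
bin_str(32) = bin_str(16) + '0'
bin_str(16) = bin_str(8) + '0'
bin_str(8) = bin_str(4) + '0'
bin_str(4) = bin_str(2) + '0'
bin_str(2) = bin_str(1) + '0'
bin_str(1) = '1'  (base case)
Concatenating: '1' + '0' + '0' + '0' + '0' + '0' + '0' + '1' + '0' + '1' + '0' + '0' + '0' = '1000000101000'

1000000101000


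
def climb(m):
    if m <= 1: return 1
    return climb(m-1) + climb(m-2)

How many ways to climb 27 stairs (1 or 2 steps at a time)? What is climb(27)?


Building up from base cases:
climb(0) = 1
climb(1) = 1
climb(2) = climb(1) + climb(0) = 1 + 1 = 2
climb(3) = climb(2) + climb(1) = 2 + 1 = 3
climb(4) = climb(3) + climb(2) = 3 + 2 = 5
climb(5) = climb(4) + climb(3) = 5 + 3 = 8
climb(6) = climb(5) + climb(4) = 8 + 5 = 13
climb(7) = climb(6) + climb(5) = 13 + 8 = 21
climb(8) = climb(7) + climb(6) = 21 + 13 = 34
climb(9) = climb(8) + climb(7) = 34 + 21 = 55
climb(10) = climb(9) + climb(8) = 55 + 34 = 89
climb(11) = climb(10) + climb(9) = 89 + 55 = 144
climb(12) = climb(11) + climb(10) = 144 + 89 = 233
climb(13) = climb(12) + climb(11) = 233 + 144 = 377
climb(14) = climb(13) + climb(12) = 377 + 233 = 610
climb(15) = climb(14) + climb(13) = 610 + 377 = 987
climb(16) = climb(15) + climb(14) = 987 + 610 = 1597
climb(17) = climb(16) + climb(15) = 1597 + 987 = 2584
climb(18) = climb(17) + climb(16) = 2584 + 1597 = 4181
climb(19) = climb(18) + climb(17) = 4181 + 2584 = 6765
climb(20) = climb(19) + climb(18) = 6765 + 4181 = 10946
climb(21) = climb(20) + climb(19) = 10946 + 6765 = 17711
climb(22) = climb(21) + climb(20) = 17711 + 10946 = 28657
climb(23) = climb(22) + climb(21) = 28657 + 17711 = 46368
climb(24) = climb(23) + climb(22) = 46368 + 28657 = 75025
climb(25) = climb(24) + climb(23) = 75025 + 46368 = 121393
climb(26) = climb(25) + climb(24) = 121393 + 75025 = 196418
climb(27) = climb(26) + climb(25) = 196418 + 121393 = 317811

317811


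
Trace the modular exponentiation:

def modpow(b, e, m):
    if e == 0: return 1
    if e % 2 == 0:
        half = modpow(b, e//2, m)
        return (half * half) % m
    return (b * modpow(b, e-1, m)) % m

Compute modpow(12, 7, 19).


modpow(12, 7, 19): e is odd, compute modpow(12, 6, 19)
  modpow(12, 6, 19): e is even, compute modpow(12, 3, 19)
    modpow(12, 3, 19): e is odd, compute modpow(12, 2, 19)
      modpow(12, 2, 19): e is even, compute modpow(12, 1, 19)
        modpow(12, 1, 19): e is odd, compute modpow(12, 0, 19)
          modpow(12, 0, 19) = 1
        (12 * 1) % 19 = 12
      half=12, (12*12) % 19 = 11
    (12 * 11) % 19 = 18
  half=18, (18*18) % 19 = 1
(12 * 1) % 19 = 12

12


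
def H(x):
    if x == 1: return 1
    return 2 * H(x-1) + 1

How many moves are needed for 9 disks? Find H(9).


H(9) = 2 * H(8) + 1
H(8) = 2 * H(7) + 1
H(7) = 2 * H(6) + 1
H(6) = 2 * H(5) + 1
H(5) = 2 * H(4) + 1
H(4) = 2 * H(3) + 1
H(3) = 2 * H(2) + 1
H(2) = 2 * H(1) + 1
H(1) = 1  (base case)
H(2) = 2 * 1 + 1 = 3
H(3) = 2 * 3 + 1 = 7
H(4) = 2 * 7 + 1 = 15
H(5) = 2 * 15 + 1 = 31
H(6) = 2 * 31 + 1 = 63
H(7) = 2 * 63 + 1 = 127
H(8) = 2 * 127 + 1 = 255
H(9) = 2 * 255 + 1 = 511

511


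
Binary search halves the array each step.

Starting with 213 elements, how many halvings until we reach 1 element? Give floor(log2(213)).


213 / 2 = 106
106 / 2 = 53
53 / 2 = 26
26 / 2 = 13
13 / 2 = 6
6 / 2 = 3
3 / 2 = 1
Reached 1 after 7 halvings

7


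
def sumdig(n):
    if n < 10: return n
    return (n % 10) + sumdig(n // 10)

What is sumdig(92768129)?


sumdig(92768129) = 9 + sumdig(9276812)
sumdig(9276812) = 2 + sumdig(927681)
sumdig(927681) = 1 + sumdig(92768)
sumdig(92768) = 8 + sumdig(9276)
sumdig(9276) = 6 + sumdig(927)
sumdig(927) = 7 + sumdig(92)
sumdig(92) = 2 + sumdig(9)
sumdig(9) = 9  (base case)
Total: 9 + 2 + 1 + 8 + 6 + 7 + 2 + 9 = 44

44


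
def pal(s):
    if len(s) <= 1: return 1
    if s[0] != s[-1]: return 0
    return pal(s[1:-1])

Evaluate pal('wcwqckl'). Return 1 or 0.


pal('wcwqckl'): s[0]='w' != s[-1]='l' -> return 0
Result: 0 (not a palindrome)

0


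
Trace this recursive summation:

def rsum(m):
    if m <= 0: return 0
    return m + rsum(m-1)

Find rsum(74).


rsum(74)
= 74 + 73 + 72 + 71 + 70 + 69 + 68 + 67 + 66 + 65 + 64 + 63 + 62 + 61 + 60 + 59 + 58 + 57 + 56 + 55 + 54 + 53 + 52 + 51 + 50 + 49 + 48 + 47 + 46 + 45 + 44 + 43 + 42 + 41 + 40 + 39 + 38 + 37 + 36 + 35 + 34 + 33 + 32 + 31 + 30 + 29 + 28 + 27 + 26 + 25 + 24 + 23 + 22 + 21 + 20 + 19 + 18 + 17 + 16 + 15 + 14 + 13 + 12 + 11 + 10 + 9 + 8 + 7 + 6 + 5 + 4 + 3 + 2 + 1 + rsum(0)
= 74 + 73 + 72 + 71 + 70 + 69 + 68 + 67 + 66 + 65 + 64 + 63 + 62 + 61 + 60 + 59 + 58 + 57 + 56 + 55 + 54 + 53 + 52 + 51 + 50 + 49 + 48 + 47 + 46 + 45 + 44 + 43 + 42 + 41 + 40 + 39 + 38 + 37 + 36 + 35 + 34 + 33 + 32 + 31 + 30 + 29 + 28 + 27 + 26 + 25 + 24 + 23 + 22 + 21 + 20 + 19 + 18 + 17 + 16 + 15 + 14 + 13 + 12 + 11 + 10 + 9 + 8 + 7 + 6 + 5 + 4 + 3 + 2 + 1 + 0
= 2775

2775


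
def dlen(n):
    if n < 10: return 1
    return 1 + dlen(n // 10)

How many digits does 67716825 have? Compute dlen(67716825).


dlen(67716825) = 1 + dlen(6771682)
dlen(6771682) = 1 + dlen(677168)
dlen(677168) = 1 + dlen(67716)
dlen(67716) = 1 + dlen(6771)
dlen(6771) = 1 + dlen(677)
dlen(677) = 1 + dlen(67)
dlen(67) = 1 + dlen(6)
dlen(6) = 1  (base case: 6 < 10)
Unwinding: 1 + 1 + 1 + 1 + 1 + 1 + 1 + 1 = 8

8


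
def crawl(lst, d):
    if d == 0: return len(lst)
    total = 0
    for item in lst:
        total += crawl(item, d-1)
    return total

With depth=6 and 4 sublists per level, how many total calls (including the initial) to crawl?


At depth 0 (root): 1 call
At depth 1: each of 1 parents calls crawl on 4 children = 4 calls
At depth 2: each of 4 parents calls crawl on 4 children = 16 calls
At depth 3: each of 16 parents calls crawl on 4 children = 64 calls
At depth 4: each of 64 parents calls crawl on 4 children = 256 calls
At depth 5: each of 256 parents calls crawl on 4 children = 1024 calls
At depth 6: each of 1024 parents calls crawl on 4 children = 4096 calls
Total: 1 + 4 + 16 + 64 + 256 + 1024 + 4096 = 5461

5461


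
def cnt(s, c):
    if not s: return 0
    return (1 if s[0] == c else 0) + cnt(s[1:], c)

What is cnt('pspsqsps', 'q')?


s[0]='p' != 'q' -> 0
s[0]='s' != 'q' -> 0
s[0]='p' != 'q' -> 0
s[0]='s' != 'q' -> 0
s[0]='q' == 'q' -> 1
s[0]='s' != 'q' -> 0
s[0]='p' != 'q' -> 0
s[0]='s' != 'q' -> 0
Sum: 0 + 0 + 0 + 0 + 1 + 0 + 0 + 0 = 1

1


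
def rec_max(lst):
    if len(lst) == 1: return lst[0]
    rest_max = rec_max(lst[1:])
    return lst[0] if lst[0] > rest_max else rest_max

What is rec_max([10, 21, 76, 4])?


rec_max([10, 21, 76, 4]): compare 10 with rec_max([21, 76, 4])
rec_max([21, 76, 4]): compare 21 with rec_max([76, 4])
rec_max([76, 4]): compare 76 with rec_max([4])
rec_max([4]) = 4  (base case)
Compare 76 with 4 -> 76
Compare 21 with 76 -> 76
Compare 10 with 76 -> 76

76


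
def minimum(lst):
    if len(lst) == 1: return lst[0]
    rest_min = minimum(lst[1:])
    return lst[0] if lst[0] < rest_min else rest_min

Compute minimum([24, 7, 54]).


minimum([24, 7, 54]): compare 24 with minimum([7, 54])
minimum([7, 54]): compare 7 with minimum([54])
minimum([54]) = 54  (base case)
Compare 7 with 54 -> 7
Compare 24 with 7 -> 7

7


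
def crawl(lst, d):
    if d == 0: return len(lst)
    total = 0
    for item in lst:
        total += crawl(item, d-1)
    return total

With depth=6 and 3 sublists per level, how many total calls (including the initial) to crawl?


At depth 0 (root): 1 call
At depth 1: each of 1 parents calls crawl on 3 children = 3 calls
At depth 2: each of 3 parents calls crawl on 3 children = 9 calls
At depth 3: each of 9 parents calls crawl on 3 children = 27 calls
At depth 4: each of 27 parents calls crawl on 3 children = 81 calls
At depth 5: each of 81 parents calls crawl on 3 children = 243 calls
At depth 6: each of 243 parents calls crawl on 3 children = 729 calls
Total: 1 + 3 + 9 + 27 + 81 + 243 + 729 = 1093

1093


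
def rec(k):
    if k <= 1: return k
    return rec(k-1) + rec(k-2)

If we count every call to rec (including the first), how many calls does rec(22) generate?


Let C(n) = total calls for rec(n)
C(0) = 1, C(1) = 1
C(2) = 1 + C(1) + C(0) = 1 + 1 + 1 = 3
C(3) = 1 + C(2) + C(1) = 1 + 3 + 1 = 5
C(4) = 1 + C(3) + C(2) = 1 + 5 + 3 = 9
C(5) = 1 + C(4) + C(3) = 1 + 9 + 5 = 15
C(6) = 1 + C(5) + C(4) = 1 + 15 + 9 = 25
C(7) = 1 + C(6) + C(5) = 1 + 25 + 15 = 41
C(8) = 1 + C(7) + C(6) = 1 + 41 + 25 = 67
C(9) = 1 + C(8) + C(7) = 1 + 67 + 41 = 109
C(10) = 1 + C(9) + C(8) = 1 + 109 + 67 = 177
C(11) = 1 + C(10) + C(9) = 1 + 177 + 109 = 287
C(12) = 1 + C(11) + C(10) = 1 + 287 + 177 = 465
C(13) = 1 + C(12) + C(11) = 1 + 465 + 287 = 753
C(14) = 1 + C(13) + C(12) = 1 + 753 + 465 = 1219
C(15) = 1 + C(14) + C(13) = 1 + 1219 + 753 = 1973
C(16) = 1 + C(15) + C(14) = 1 + 1973 + 1219 = 3193
C(17) = 1 + C(16) + C(15) = 1 + 3193 + 1973 = 5167
C(18) = 1 + C(17) + C(16) = 1 + 5167 + 3193 = 8361
C(19) = 1 + C(18) + C(17) = 1 + 8361 + 5167 = 13529
C(20) = 1 + C(19) + C(18) = 1 + 13529 + 8361 = 21891
C(21) = 1 + C(20) + C(19) = 1 + 21891 + 13529 = 35421
C(22) = 1 + C(21) + C(20) = 1 + 35421 + 21891 = 57313

57313


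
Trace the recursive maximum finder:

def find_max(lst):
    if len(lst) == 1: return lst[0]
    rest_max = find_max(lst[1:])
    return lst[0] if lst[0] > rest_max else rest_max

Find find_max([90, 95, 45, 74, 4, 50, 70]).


find_max([90, 95, 45, 74, 4, 50, 70]): compare 90 with find_max([95, 45, 74, 4, 50, 70])
find_max([95, 45, 74, 4, 50, 70]): compare 95 with find_max([45, 74, 4, 50, 70])
find_max([45, 74, 4, 50, 70]): compare 45 with find_max([74, 4, 50, 70])
find_max([74, 4, 50, 70]): compare 74 with find_max([4, 50, 70])
find_max([4, 50, 70]): compare 4 with find_max([50, 70])
find_max([50, 70]): compare 50 with find_max([70])
find_max([70]) = 70  (base case)
Compare 50 with 70 -> 70
Compare 4 with 70 -> 70
Compare 74 with 70 -> 74
Compare 45 with 74 -> 74
Compare 95 with 74 -> 95
Compare 90 with 95 -> 95

95


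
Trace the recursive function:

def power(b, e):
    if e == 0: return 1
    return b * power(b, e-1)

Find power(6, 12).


power(6, 12)
= 6 * power(6, 11)
= 6 * 6 * power(6, 10)
= 6 * 6 * 6 * power(6, 9)
= 6 * 6 * 6 * 6 * power(6, 8)
= 6 * 6 * 6 * 6 * 6 * power(6, 7)
= 6 * 6 * 6 * 6 * 6 * 6 * power(6, 6)
= 6 * 6 * 6 * 6 * 6 * 6 * 6 * power(6, 5)
= 6 * 6 * 6 * 6 * 6 * 6 * 6 * 6 * power(6, 4)
= 6 * 6 * 6 * 6 * 6 * 6 * 6 * 6 * 6 * power(6, 3)
= 6 * 6 * 6 * 6 * 6 * 6 * 6 * 6 * 6 * 6 * power(6, 2)
= 6 * 6 * 6 * 6 * 6 * 6 * 6 * 6 * 6 * 6 * 6 * power(6, 1)
= 6 * 6 * 6 * 6 * 6 * 6 * 6 * 6 * 6 * 6 * 6 * 6 * power(6, 0)
= 6 * 6 * 6 * 6 * 6 * 6 * 6 * 6 * 6 * 6 * 6 * 6 * 1
= 2176782336

2176782336


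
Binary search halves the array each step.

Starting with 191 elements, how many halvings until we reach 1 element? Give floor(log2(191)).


191 / 2 = 95
95 / 2 = 47
47 / 2 = 23
23 / 2 = 11
11 / 2 = 5
5 / 2 = 2
2 / 2 = 1
Reached 1 after 7 halvings

7


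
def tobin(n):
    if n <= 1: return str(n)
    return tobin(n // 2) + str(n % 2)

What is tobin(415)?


tobin(415) = tobin(207) + '1'
tobin(207) = tobin(103) + '1'
tobin(103) = tobin(51) + '1'
tobin(51) = tobin(25) + '1'
tobin(25) = tobin(12) + '1'
tobin(12) = tobin(6) + '0'
tobin(6) = tobin(3) + '0'
tobin(3) = tobin(1) + '1'
tobin(1) = '1'  (base case)
Concatenating: '1' + '1' + '0' + '0' + '1' + '1' + '1' + '1' + '1' = '110011111'

110011111


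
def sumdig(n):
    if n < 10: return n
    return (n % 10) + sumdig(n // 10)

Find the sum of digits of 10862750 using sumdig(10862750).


sumdig(10862750) = 0 + sumdig(1086275)
sumdig(1086275) = 5 + sumdig(108627)
sumdig(108627) = 7 + sumdig(10862)
sumdig(10862) = 2 + sumdig(1086)
sumdig(1086) = 6 + sumdig(108)
sumdig(108) = 8 + sumdig(10)
sumdig(10) = 0 + sumdig(1)
sumdig(1) = 1  (base case)
Total: 0 + 5 + 7 + 2 + 6 + 8 + 0 + 1 = 29

29


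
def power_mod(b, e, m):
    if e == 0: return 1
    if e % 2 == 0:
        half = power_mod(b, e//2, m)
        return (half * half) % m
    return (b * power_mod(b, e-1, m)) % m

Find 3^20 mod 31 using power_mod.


power_mod(3, 20, 31): e is even, compute power_mod(3, 10, 31)
  power_mod(3, 10, 31): e is even, compute power_mod(3, 5, 31)
    power_mod(3, 5, 31): e is odd, compute power_mod(3, 4, 31)
      power_mod(3, 4, 31): e is even, compute power_mod(3, 2, 31)
        power_mod(3, 2, 31): e is even, compute power_mod(3, 1, 31)
          power_mod(3, 1, 31): e is odd, compute power_mod(3, 0, 31)
          power_mod(3, 0, 31) = 1
          (3 * 1) % 31 = 3
        half=3, (3*3) % 31 = 9
      half=9, (9*9) % 31 = 19
    (3 * 19) % 31 = 26
  half=26, (26*26) % 31 = 25
half=25, (25*25) % 31 = 5

5


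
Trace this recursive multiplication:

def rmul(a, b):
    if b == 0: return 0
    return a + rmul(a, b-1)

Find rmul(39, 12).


rmul(39, 12) = 39 + rmul(39, 11)
rmul(39, 11) = 39 + rmul(39, 10)
rmul(39, 10) = 39 + rmul(39, 9)
rmul(39, 9) = 39 + rmul(39, 8)
rmul(39, 8) = 39 + rmul(39, 7)
rmul(39, 7) = 39 + rmul(39, 6)
rmul(39, 6) = 39 + rmul(39, 5)
rmul(39, 5) = 39 + rmul(39, 4)
rmul(39, 4) = 39 + rmul(39, 3)
rmul(39, 3) = 39 + rmul(39, 2)
rmul(39, 2) = 39 + rmul(39, 1)
rmul(39, 1) = 39 + rmul(39, 0)
rmul(39, 0) = 0  (base case)
Total: 39 + 39 + 39 + 39 + 39 + 39 + 39 + 39 + 39 + 39 + 39 + 39 + 0 = 468

468


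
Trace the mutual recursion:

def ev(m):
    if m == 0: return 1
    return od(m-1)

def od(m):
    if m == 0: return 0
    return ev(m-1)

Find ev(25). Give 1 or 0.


ev(25) = od(24)
od(24) = ev(23)
ev(23) = od(22)
od(22) = ev(21)
ev(21) = od(20)
od(20) = ev(19)
ev(19) = od(18)
od(18) = ev(17)
ev(17) = od(16)
od(16) = ev(15)
ev(15) = od(14)
od(14) = ev(13)
ev(13) = od(12)
od(12) = ev(11)
ev(11) = od(10)
od(10) = ev(9)
ev(9) = od(8)
od(8) = ev(7)
ev(7) = od(6)
od(6) = ev(5)
ev(5) = od(4)
od(4) = ev(3)
ev(3) = od(2)
od(2) = ev(1)
ev(1) = od(0)
od(0) = 0  (base case)
Result: 0

0


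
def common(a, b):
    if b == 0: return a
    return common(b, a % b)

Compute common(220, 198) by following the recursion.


common(220, 198) = common(198, 22)
common(198, 22) = common(22, 0)
common(22, 0) = 22  (base case)

22


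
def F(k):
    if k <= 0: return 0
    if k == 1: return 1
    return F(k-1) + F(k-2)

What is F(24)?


Computing F(24) bottom-up:
F(0) = 0
F(1) = 1
F(2) = F(1) + F(0) = 1 + 0 = 1
F(3) = F(2) + F(1) = 1 + 1 = 2
F(4) = F(3) + F(2) = 2 + 1 = 3
F(5) = F(4) + F(3) = 3 + 2 = 5
F(6) = F(5) + F(4) = 5 + 3 = 8
F(7) = F(6) + F(5) = 8 + 5 = 13
F(8) = F(7) + F(6) = 13 + 8 = 21
F(9) = F(8) + F(7) = 21 + 13 = 34
F(10) = F(9) + F(8) = 34 + 21 = 55
F(11) = F(10) + F(9) = 55 + 34 = 89
F(12) = F(11) + F(10) = 89 + 55 = 144
F(13) = F(12) + F(11) = 144 + 89 = 233
F(14) = F(13) + F(12) = 233 + 144 = 377
F(15) = F(14) + F(13) = 377 + 233 = 610
F(16) = F(15) + F(14) = 610 + 377 = 987
F(17) = F(16) + F(15) = 987 + 610 = 1597
F(18) = F(17) + F(16) = 1597 + 987 = 2584
F(19) = F(18) + F(17) = 2584 + 1597 = 4181
F(20) = F(19) + F(18) = 4181 + 2584 = 6765
F(21) = F(20) + F(19) = 6765 + 4181 = 10946
F(22) = F(21) + F(20) = 10946 + 6765 = 17711
F(23) = F(22) + F(21) = 17711 + 10946 = 28657
F(24) = F(23) + F(22) = 28657 + 17711 = 46368

46368


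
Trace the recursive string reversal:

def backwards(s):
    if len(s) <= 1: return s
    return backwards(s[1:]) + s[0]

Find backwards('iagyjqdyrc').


backwards('iagyjqdyrc') = backwards('agyjqdyrc') + 'i'
backwards('agyjqdyrc') = backwards('gyjqdyrc') + 'a'
backwards('gyjqdyrc') = backwards('yjqdyrc') + 'g'
backwards('yjqdyrc') = backwards('jqdyrc') + 'y'
backwards('jqdyrc') = backwards('qdyrc') + 'j'
backwards('qdyrc') = backwards('dyrc') + 'q'
backwards('dyrc') = backwards('yrc') + 'd'
backwards('yrc') = backwards('rc') + 'y'
backwards('rc') = backwards('c') + 'r'
backwards('c') = 'c'  (base case)
Concatenating: 'c' + 'r' + 'y' + 'd' + 'q' + 'j' + 'y' + 'g' + 'a' + 'i' = 'crydqjygai'

crydqjygai


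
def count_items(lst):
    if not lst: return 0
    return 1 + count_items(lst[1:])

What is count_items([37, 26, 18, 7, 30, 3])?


count_items([37, 26, 18, 7, 30, 3]) = 1 + count_items([26, 18, 7, 30, 3])
count_items([26, 18, 7, 30, 3]) = 1 + count_items([18, 7, 30, 3])
count_items([18, 7, 30, 3]) = 1 + count_items([7, 30, 3])
count_items([7, 30, 3]) = 1 + count_items([30, 3])
count_items([30, 3]) = 1 + count_items([3])
count_items([3]) = 1 + count_items([])
count_items([]) = 0  (base case)
Unwinding: 1 + 1 + 1 + 1 + 1 + 1 + 0 = 6

6


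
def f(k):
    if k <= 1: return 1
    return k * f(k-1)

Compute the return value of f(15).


f(15)
= 15 * f(14)
= 15 * 14 * f(13)
= 15 * 14 * 13 * f(12)
= 15 * 14 * 13 * 12 * f(11)
= 15 * 14 * 13 * 12 * 11 * f(10)
= 15 * 14 * 13 * 12 * 11 * 10 * f(9)
= 15 * 14 * 13 * 12 * 11 * 10 * 9 * f(8)
= 15 * 14 * 13 * 12 * 11 * 10 * 9 * 8 * f(7)
= 15 * 14 * 13 * 12 * 11 * 10 * 9 * 8 * 7 * f(6)
= 15 * 14 * 13 * 12 * 11 * 10 * 9 * 8 * 7 * 6 * f(5)
= 15 * 14 * 13 * 12 * 11 * 10 * 9 * 8 * 7 * 6 * 5 * f(4)
= 15 * 14 * 13 * 12 * 11 * 10 * 9 * 8 * 7 * 6 * 5 * 4 * f(3)
= 15 * 14 * 13 * 12 * 11 * 10 * 9 * 8 * 7 * 6 * 5 * 4 * 3 * f(2)
= 15 * 14 * 13 * 12 * 11 * 10 * 9 * 8 * 7 * 6 * 5 * 4 * 3 * 2 * f(1)
= 15 * 14 * 13 * 12 * 11 * 10 * 9 * 8 * 7 * 6 * 5 * 4 * 3 * 2 * 1
= 1307674368000

1307674368000


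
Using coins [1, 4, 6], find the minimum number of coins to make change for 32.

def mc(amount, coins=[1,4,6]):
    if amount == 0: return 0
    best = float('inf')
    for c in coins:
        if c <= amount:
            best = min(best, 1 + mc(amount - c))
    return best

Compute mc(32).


Building up with DP:
mc(0) = 0
mc(1) = min(1+mc(0)=1+0=1) = 1
mc(2) = min(1+mc(1)=1+1=2) = 2
mc(3) = min(1+mc(2)=1+2=3) = 3
mc(4) = min(1+mc(3)=1+3=4, 1+mc(0)=1+0=1) = 1
mc(5) = min(1+mc(4)=1+1=2, 1+mc(1)=1+1=2) = 2
mc(6) = min(1+mc(5)=1+2=3, 1+mc(2)=1+2=3, 1+mc(0)=1+0=1) = 1
mc(7) = min(1+mc(6)=1+1=2, 1+mc(3)=1+3=4, 1+mc(1)=1+1=2) = 2
mc(8) = min(1+mc(7)=1+2=3, 1+mc(4)=1+1=2, 1+mc(2)=1+2=3) = 2
mc(9) = min(1+mc(8)=1+2=3, 1+mc(5)=1+2=3, 1+mc(3)=1+3=4) = 3
mc(10) = min(1+mc(9)=1+3=4, 1+mc(6)=1+1=2, 1+mc(4)=1+1=2) = 2
mc(11) = min(1+mc(10)=1+2=3, 1+mc(7)=1+2=3, 1+mc(5)=1+2=3) = 3
mc(12) = min(1+mc(11)=1+3=4, 1+mc(8)=1+2=3, 1+mc(6)=1+1=2) = 2
mc(13) = min(1+mc(12)=1+2=3, 1+mc(9)=1+3=4, 1+mc(7)=1+2=3) = 3
mc(14) = min(1+mc(13)=1+3=4, 1+mc(10)=1+2=3, 1+mc(8)=1+2=3) = 3
mc(15) = min(1+mc(14)=1+3=4, 1+mc(11)=1+3=4, 1+mc(9)=1+3=4) = 4
mc(16) = min(1+mc(15)=1+4=5, 1+mc(12)=1+2=3, 1+mc(10)=1+2=3) = 3
mc(17) = min(1+mc(16)=1+3=4, 1+mc(13)=1+3=4, 1+mc(11)=1+3=4) = 4
mc(18) = min(1+mc(17)=1+4=5, 1+mc(14)=1+3=4, 1+mc(12)=1+2=3) = 3
mc(19) = min(1+mc(18)=1+3=4, 1+mc(15)=1+4=5, 1+mc(13)=1+3=4) = 4
mc(20) = min(1+mc(19)=1+4=5, 1+mc(16)=1+3=4, 1+mc(14)=1+3=4) = 4
mc(21) = min(1+mc(20)=1+4=5, 1+mc(17)=1+4=5, 1+mc(15)=1+4=5) = 5
mc(22) = min(1+mc(21)=1+5=6, 1+mc(18)=1+3=4, 1+mc(16)=1+3=4) = 4
mc(23) = min(1+mc(22)=1+4=5, 1+mc(19)=1+4=5, 1+mc(17)=1+4=5) = 5
mc(24) = min(1+mc(23)=1+5=6, 1+mc(20)=1+4=5, 1+mc(18)=1+3=4) = 4
mc(25) = min(1+mc(24)=1+4=5, 1+mc(21)=1+5=6, 1+mc(19)=1+4=5) = 5
mc(26) = min(1+mc(25)=1+5=6, 1+mc(22)=1+4=5, 1+mc(20)=1+4=5) = 5
mc(27) = min(1+mc(26)=1+5=6, 1+mc(23)=1+5=6, 1+mc(21)=1+5=6) = 6
mc(28) = min(1+mc(27)=1+6=7, 1+mc(24)=1+4=5, 1+mc(22)=1+4=5) = 5
mc(29) = min(1+mc(28)=1+5=6, 1+mc(25)=1+5=6, 1+mc(23)=1+5=6) = 6
mc(30) = min(1+mc(29)=1+6=7, 1+mc(26)=1+5=6, 1+mc(24)=1+4=5) = 5
mc(31) = min(1+mc(30)=1+5=6, 1+mc(27)=1+6=7, 1+mc(25)=1+5=6) = 6
mc(32) = min(1+mc(31)=1+6=7, 1+mc(28)=1+5=6, 1+mc(26)=1+5=6) = 6

6


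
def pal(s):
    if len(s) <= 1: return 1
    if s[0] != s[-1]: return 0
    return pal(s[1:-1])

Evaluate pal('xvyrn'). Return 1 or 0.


pal('xvyrn'): s[0]='x' != s[-1]='n' -> return 0
Result: 0 (not a palindrome)

0


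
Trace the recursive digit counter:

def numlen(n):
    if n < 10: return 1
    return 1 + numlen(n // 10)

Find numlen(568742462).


numlen(568742462) = 1 + numlen(56874246)
numlen(56874246) = 1 + numlen(5687424)
numlen(5687424) = 1 + numlen(568742)
numlen(568742) = 1 + numlen(56874)
numlen(56874) = 1 + numlen(5687)
numlen(5687) = 1 + numlen(568)
numlen(568) = 1 + numlen(56)
numlen(56) = 1 + numlen(5)
numlen(5) = 1  (base case: 5 < 10)
Unwinding: 1 + 1 + 1 + 1 + 1 + 1 + 1 + 1 + 1 = 9

9


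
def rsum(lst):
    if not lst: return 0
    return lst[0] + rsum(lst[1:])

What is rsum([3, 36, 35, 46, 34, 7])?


rsum([3, 36, 35, 46, 34, 7]) = 3 + rsum([36, 35, 46, 34, 7])
rsum([36, 35, 46, 34, 7]) = 36 + rsum([35, 46, 34, 7])
rsum([35, 46, 34, 7]) = 35 + rsum([46, 34, 7])
rsum([46, 34, 7]) = 46 + rsum([34, 7])
rsum([34, 7]) = 34 + rsum([7])
rsum([7]) = 7 + rsum([])
rsum([]) = 0  (base case)
Total: 3 + 36 + 35 + 46 + 34 + 7 + 0 = 161

161


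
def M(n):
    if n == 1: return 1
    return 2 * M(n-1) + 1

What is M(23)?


M(23) = 2 * M(22) + 1
M(22) = 2 * M(21) + 1
M(21) = 2 * M(20) + 1
M(20) = 2 * M(19) + 1
M(19) = 2 * M(18) + 1
M(18) = 2 * M(17) + 1
M(17) = 2 * M(16) + 1
M(16) = 2 * M(15) + 1
M(15) = 2 * M(14) + 1
M(14) = 2 * M(13) + 1
M(13) = 2 * M(12) + 1
M(12) = 2 * M(11) + 1
M(11) = 2 * M(10) + 1
M(10) = 2 * M(9) + 1
M(9) = 2 * M(8) + 1
M(8) = 2 * M(7) + 1
M(7) = 2 * M(6) + 1
M(6) = 2 * M(5) + 1
M(5) = 2 * M(4) + 1
M(4) = 2 * M(3) + 1
M(3) = 2 * M(2) + 1
M(2) = 2 * M(1) + 1
M(1) = 1  (base case)
M(2) = 2 * 1 + 1 = 3
M(3) = 2 * 3 + 1 = 7
M(4) = 2 * 7 + 1 = 15
M(5) = 2 * 15 + 1 = 31
M(6) = 2 * 31 + 1 = 63
M(7) = 2 * 63 + 1 = 127
M(8) = 2 * 127 + 1 = 255
M(9) = 2 * 255 + 1 = 511
M(10) = 2 * 511 + 1 = 1023
M(11) = 2 * 1023 + 1 = 2047
M(12) = 2 * 2047 + 1 = 4095
M(13) = 2 * 4095 + 1 = 8191
M(14) = 2 * 8191 + 1 = 16383
M(15) = 2 * 16383 + 1 = 32767
M(16) = 2 * 32767 + 1 = 65535
M(17) = 2 * 65535 + 1 = 131071
M(18) = 2 * 131071 + 1 = 262143
M(19) = 2 * 262143 + 1 = 524287
M(20) = 2 * 524287 + 1 = 1048575
M(21) = 2 * 1048575 + 1 = 2097151
M(22) = 2 * 2097151 + 1 = 4194303
M(23) = 2 * 4194303 + 1 = 8388607

8388607
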